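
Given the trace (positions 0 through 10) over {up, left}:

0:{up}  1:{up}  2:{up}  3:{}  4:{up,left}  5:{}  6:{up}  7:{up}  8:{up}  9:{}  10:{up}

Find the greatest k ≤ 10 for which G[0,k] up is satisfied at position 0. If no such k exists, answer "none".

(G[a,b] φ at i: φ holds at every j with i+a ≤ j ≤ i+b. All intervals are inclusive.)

up must hold from j=0 onward; find where it first fails.
  j=0: holds
  j=1: holds
  j=2: holds
  j=3: fails
Holds on [0,2], so largest k = 2.

2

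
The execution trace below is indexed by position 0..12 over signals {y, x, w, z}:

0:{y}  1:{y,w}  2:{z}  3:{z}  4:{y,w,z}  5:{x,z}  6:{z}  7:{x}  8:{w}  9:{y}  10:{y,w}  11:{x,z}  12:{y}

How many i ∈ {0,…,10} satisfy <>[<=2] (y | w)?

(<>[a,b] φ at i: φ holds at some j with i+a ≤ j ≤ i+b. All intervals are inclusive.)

Evaluate at each i in [0,10]:
  i=0: ✓ (witness j=0)
  i=1: ✓ (witness j=1)
  i=2: ✓ (witness j=4)
  i=3: ✓ (witness j=4)
  i=4: ✓ (witness j=4)
  i=5: ✗ (none in [5,7])
  i=6: ✓ (witness j=8)
  i=7: ✓ (witness j=8)
  i=8: ✓ (witness j=8)
  i=9: ✓ (witness j=9)
  i=10: ✓ (witness j=10)
Positions where it holds: {0, 1, 2, 3, 4, 6, 7, 8, 9, 10} → 10.

10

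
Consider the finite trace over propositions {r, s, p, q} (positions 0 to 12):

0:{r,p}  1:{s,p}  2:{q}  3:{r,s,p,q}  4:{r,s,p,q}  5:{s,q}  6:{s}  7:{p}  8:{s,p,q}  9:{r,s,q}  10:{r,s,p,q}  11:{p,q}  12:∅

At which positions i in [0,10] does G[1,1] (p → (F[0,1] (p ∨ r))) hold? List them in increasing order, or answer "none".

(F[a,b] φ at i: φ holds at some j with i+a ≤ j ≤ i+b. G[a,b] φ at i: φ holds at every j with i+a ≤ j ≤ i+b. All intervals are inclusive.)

Evaluate at each i in [0,10]:
  i=0: ✓ (all of [1,1])
  i=1: ✓ (all of [2,2])
  i=2: ✓ (all of [3,3])
  i=3: ✓ (all of [4,4])
  i=4: ✓ (all of [5,5])
  i=5: ✓ (all of [6,6])
  i=6: ✓ (all of [7,7])
  i=7: ✓ (all of [8,8])
  i=8: ✓ (all of [9,9])
  i=9: ✓ (all of [10,10])
  i=10: ✓ (all of [11,11])

0, 1, 2, 3, 4, 5, 6, 7, 8, 9, 10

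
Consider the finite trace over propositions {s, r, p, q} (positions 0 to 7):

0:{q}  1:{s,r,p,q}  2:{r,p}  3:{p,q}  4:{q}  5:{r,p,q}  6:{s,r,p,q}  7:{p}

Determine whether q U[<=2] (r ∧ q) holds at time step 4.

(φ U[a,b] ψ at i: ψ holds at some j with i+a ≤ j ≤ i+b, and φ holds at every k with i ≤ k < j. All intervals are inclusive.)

Need some j in [4,6] with (r ∧ q), and q at every k in [4,j-1].
  j=4: (r ∧ q) false.
  j=5: (r ∧ q) holds; q holds at every k in [4,4] → satisfied.

True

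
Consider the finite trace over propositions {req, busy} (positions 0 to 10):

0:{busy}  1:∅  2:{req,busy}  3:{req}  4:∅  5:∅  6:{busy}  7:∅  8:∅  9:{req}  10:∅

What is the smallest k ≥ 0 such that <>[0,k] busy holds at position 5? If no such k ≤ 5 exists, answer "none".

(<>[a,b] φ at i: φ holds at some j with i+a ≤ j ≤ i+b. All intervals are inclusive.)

Scan j = 5,6,… for busy:
  j=5: fails
  j=6: holds
First hit at j=6, so smallest k = 6-5 = 1.

1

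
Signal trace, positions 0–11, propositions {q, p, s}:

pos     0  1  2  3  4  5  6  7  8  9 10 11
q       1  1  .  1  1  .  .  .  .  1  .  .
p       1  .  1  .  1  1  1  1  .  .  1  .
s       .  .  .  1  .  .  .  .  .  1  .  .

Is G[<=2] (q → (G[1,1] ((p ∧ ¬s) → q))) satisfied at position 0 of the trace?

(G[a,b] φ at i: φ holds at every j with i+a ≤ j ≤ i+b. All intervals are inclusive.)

False

Check (q → (G[1,1] ((p ∧ ¬s) → q))) at every j in [0,2]:
  j=0: antecedent true; consequent holds on [1,1] → ✓
  j=1: antecedent true; consequent fails at 2 → ✗
  j=2: antecedent false → ✓
Fails at j=1 → formula fails.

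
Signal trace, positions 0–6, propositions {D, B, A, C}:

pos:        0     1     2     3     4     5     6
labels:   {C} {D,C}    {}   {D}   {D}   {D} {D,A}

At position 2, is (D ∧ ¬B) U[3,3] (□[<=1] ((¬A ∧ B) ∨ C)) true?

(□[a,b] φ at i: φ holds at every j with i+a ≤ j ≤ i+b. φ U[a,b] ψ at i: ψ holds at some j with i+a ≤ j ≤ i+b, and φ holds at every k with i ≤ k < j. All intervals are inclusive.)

Does not hold

Need some j in [5,5] with □[<=1] ((¬A ∧ B) ∨ C), and (D ∧ ¬B) at every k in [2,j-1].
  j=5: □[<=1] ((¬A ∧ B) ∨ C) — fails at 5.
No j in the window works → until fails.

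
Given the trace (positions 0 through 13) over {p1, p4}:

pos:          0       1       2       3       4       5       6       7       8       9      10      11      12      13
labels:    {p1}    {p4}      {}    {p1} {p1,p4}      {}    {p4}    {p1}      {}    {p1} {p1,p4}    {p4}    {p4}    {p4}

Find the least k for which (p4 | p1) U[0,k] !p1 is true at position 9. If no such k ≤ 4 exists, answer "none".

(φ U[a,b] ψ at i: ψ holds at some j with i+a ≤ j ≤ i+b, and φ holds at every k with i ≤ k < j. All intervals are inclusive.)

Need earliest j ≥ 9 with !p1, and (p4 | p1) at every k in [9,j-1].
  j=9: rhs fails.
  j=10: rhs fails.
  j=11: rhs holds; lhs holds on [9,10]. k = 2.

2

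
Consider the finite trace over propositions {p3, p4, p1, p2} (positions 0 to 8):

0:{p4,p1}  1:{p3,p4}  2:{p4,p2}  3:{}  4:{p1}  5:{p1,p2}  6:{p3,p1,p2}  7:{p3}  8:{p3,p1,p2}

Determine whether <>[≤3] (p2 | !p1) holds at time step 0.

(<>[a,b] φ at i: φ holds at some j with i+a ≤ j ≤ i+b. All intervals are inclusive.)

Holds

Check (p2 | !p1) at each j in [0,3]:
  j=0: false
  j=1: true
  j=2: true
  j=3: true
Found at j=1 → formula holds.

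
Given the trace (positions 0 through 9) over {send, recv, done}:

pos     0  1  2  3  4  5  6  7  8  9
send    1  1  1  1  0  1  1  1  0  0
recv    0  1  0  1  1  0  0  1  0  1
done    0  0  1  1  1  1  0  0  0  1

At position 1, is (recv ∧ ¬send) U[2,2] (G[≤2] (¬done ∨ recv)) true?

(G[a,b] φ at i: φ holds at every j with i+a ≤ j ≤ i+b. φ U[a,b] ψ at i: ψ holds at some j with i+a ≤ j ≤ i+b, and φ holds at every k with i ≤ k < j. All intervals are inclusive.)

Need some j in [3,3] with G[≤2] (¬done ∨ recv), and (recv ∧ ¬send) at every k in [1,j-1].
  j=3: G[≤2] (¬done ∨ recv) — fails at 5.
No j in the window works → until fails.

False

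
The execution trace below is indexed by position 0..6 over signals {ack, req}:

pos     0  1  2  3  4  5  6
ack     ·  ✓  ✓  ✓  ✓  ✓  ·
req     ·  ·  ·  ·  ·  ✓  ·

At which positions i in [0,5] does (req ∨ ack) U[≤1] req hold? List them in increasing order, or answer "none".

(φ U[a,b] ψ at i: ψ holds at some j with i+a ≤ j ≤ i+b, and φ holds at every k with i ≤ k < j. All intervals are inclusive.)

4, 5

Evaluate at each i in [0,5]:
  i=0: ✗ (no rhs in [0,1])
  i=1: ✗ (no rhs in [1,2])
  i=2: ✗ (no rhs in [2,3])
  i=3: ✗ (no rhs in [3,4])
  i=4: ✓ (rhs at j=5; lhs holds on [4,4])
  i=5: ✓ (rhs at j=5)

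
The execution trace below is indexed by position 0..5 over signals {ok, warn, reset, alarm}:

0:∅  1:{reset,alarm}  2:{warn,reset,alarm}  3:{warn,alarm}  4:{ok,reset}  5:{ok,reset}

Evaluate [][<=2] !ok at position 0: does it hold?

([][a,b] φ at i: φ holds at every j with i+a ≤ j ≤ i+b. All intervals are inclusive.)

True

Check !ok at every j in [0,2]:
  j=0: true
  j=1: true
  j=2: true
All positions satisfy it → formula holds.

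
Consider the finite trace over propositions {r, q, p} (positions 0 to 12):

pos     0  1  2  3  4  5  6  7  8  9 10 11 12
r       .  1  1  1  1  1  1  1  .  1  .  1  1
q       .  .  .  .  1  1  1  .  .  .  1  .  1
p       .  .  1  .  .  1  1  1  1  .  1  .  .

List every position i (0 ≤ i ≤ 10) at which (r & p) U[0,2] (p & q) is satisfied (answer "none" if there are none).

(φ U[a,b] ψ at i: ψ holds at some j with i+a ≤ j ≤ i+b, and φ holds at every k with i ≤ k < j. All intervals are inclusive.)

5, 6, 10

Evaluate at each i in [0,10]:
  i=0: ✗ (no rhs in [0,2])
  i=1: ✗ (no rhs in [1,3])
  i=2: ✗ (no rhs in [2,4])
  i=3: ✗ (lhs fails at k=3 before rhs at j=5)
  i=4: ✗ (lhs fails at k=4 before rhs at j=5)
  i=5: ✓ (rhs at j=5)
  i=6: ✓ (rhs at j=6)
  i=7: ✗ (no rhs in [7,9])
  i=8: ✗ (lhs fails at k=8 before rhs at j=10)
  i=9: ✗ (lhs fails at k=9 before rhs at j=10)
  i=10: ✓ (rhs at j=10)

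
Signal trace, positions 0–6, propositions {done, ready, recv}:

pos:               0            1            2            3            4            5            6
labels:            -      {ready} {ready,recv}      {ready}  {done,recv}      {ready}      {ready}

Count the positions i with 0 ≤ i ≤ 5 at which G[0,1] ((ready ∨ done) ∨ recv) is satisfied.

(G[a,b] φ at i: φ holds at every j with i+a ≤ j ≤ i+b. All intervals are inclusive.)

5

Evaluate at each i in [0,5]:
  i=0: ✗ (fails at j=0)
  i=1: ✓ (all of [1,2])
  i=2: ✓ (all of [2,3])
  i=3: ✓ (all of [3,4])
  i=4: ✓ (all of [4,5])
  i=5: ✓ (all of [5,6])
Positions where it holds: {1, 2, 3, 4, 5} → 5.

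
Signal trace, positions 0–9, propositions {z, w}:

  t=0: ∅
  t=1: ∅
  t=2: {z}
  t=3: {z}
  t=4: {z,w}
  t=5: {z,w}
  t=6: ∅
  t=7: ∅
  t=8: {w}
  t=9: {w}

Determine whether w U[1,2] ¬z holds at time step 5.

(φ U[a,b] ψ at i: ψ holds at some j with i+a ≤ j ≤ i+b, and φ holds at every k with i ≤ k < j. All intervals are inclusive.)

Need some j in [6,7] with ¬z, and w at every k in [5,j-1].
  j=6: ¬z holds; w holds at every k in [5,5] → satisfied.

True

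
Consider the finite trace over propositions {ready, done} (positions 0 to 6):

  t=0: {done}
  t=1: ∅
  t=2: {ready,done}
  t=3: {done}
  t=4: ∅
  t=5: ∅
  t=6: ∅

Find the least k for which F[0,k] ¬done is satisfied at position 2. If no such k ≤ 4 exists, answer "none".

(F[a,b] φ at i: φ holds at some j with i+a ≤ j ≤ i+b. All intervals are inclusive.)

2

Scan j = 2,3,… for ¬done:
  j=2: fails
  j=3: fails
  j=4: holds
First hit at j=4, so smallest k = 4-2 = 2.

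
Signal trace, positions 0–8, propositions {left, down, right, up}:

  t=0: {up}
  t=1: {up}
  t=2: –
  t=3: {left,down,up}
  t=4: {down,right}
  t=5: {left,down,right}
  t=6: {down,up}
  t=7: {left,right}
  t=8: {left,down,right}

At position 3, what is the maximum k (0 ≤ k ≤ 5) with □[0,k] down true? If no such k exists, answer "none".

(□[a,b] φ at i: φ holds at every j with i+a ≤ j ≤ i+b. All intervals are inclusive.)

down must hold from j=3 onward; find where it first fails.
  j=3: holds
  j=4: holds
  j=5: holds
  j=6: holds
  j=7: fails
Holds on [3,6], so largest k = 3.

3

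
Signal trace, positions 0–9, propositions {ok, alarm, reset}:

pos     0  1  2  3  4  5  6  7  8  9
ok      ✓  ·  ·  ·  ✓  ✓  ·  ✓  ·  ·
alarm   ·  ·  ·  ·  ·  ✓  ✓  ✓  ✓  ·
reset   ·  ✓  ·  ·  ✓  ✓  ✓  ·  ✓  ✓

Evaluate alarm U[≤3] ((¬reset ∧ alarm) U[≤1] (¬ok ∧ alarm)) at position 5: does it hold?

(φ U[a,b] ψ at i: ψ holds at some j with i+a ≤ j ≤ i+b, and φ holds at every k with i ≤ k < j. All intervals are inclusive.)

Holds

Need some j in [5,8] with ((¬reset ∧ alarm) U[≤1] (¬ok ∧ alarm)), and alarm at every k in [5,j-1].
  j=5: ((¬reset ∧ alarm) U[≤1] (¬ok ∧ alarm)) — fails.
  j=6: ((¬reset ∧ alarm) U[≤1] (¬ok ∧ alarm)) holds; alarm holds at every k in [5,5] → satisfied.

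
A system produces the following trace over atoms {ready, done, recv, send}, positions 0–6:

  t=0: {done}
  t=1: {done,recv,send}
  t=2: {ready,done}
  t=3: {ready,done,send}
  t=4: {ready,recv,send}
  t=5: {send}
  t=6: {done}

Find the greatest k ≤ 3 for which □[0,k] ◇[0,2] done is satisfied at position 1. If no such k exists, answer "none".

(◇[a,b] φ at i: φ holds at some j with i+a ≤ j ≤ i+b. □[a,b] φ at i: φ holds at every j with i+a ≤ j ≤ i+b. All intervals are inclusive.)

◇[0,2] done must hold from j=1 onward; find where it first fails.
  j=1: holds
  j=2: holds
  j=3: holds
  j=4: holds
Holds through j=4; largest k = 3.

3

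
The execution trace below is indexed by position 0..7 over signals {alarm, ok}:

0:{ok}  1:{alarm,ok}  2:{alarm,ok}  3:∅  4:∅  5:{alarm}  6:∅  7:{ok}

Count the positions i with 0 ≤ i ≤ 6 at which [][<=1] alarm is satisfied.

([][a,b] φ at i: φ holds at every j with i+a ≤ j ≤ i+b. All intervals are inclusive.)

Evaluate at each i in [0,6]:
  i=0: ✗ (fails at j=0)
  i=1: ✓ (all of [1,2])
  i=2: ✗ (fails at j=3)
  i=3: ✗ (fails at j=3)
  i=4: ✗ (fails at j=4)
  i=5: ✗ (fails at j=6)
  i=6: ✗ (fails at j=6)
Positions where it holds: {1} → 1.

1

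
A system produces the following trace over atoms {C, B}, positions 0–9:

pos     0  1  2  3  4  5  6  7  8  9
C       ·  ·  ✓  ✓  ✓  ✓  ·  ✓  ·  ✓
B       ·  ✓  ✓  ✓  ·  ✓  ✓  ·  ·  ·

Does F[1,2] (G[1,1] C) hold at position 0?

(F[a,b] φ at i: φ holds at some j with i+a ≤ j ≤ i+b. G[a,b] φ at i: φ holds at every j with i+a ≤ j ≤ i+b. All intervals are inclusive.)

Check G[1,1] C at each j in [1,2]:
  j=1: holds on [2,2]
  j=2: holds on [3,3]
Found at j=1 → formula holds.

True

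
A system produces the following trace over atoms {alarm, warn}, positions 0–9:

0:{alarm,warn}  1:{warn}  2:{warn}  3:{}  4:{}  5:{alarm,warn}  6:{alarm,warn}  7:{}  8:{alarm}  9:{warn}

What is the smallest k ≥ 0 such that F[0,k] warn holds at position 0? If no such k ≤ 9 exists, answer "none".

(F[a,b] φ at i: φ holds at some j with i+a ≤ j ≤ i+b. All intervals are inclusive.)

0

Scan j = 0,1,… for warn:
  j=0: holds
First hit at j=0, so smallest k = 0-0 = 0.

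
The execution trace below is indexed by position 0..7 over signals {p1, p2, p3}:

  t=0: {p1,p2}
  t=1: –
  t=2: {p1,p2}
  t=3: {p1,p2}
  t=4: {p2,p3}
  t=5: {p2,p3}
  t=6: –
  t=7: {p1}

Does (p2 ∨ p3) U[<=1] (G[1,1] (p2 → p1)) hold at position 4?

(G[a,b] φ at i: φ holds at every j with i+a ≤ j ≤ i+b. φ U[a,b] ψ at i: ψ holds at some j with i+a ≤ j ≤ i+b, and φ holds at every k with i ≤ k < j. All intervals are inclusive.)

Need some j in [4,5] with G[1,1] (p2 → p1), and (p2 ∨ p3) at every k in [4,j-1].
  j=4: G[1,1] (p2 → p1) — fails at 5.
  j=5: G[1,1] (p2 → p1) holds; (p2 ∨ p3) holds at every k in [4,4] → satisfied.

True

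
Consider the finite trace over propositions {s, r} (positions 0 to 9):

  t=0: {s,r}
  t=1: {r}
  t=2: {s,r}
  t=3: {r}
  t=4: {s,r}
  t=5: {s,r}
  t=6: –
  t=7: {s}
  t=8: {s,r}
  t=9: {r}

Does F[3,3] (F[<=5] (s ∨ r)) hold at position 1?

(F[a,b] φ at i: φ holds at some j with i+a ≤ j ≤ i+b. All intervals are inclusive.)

Check F[<=5] (s ∨ r) at each j in [4,4]:
  j=4: holds (witness at 4)
Found at j=4 → formula holds.

True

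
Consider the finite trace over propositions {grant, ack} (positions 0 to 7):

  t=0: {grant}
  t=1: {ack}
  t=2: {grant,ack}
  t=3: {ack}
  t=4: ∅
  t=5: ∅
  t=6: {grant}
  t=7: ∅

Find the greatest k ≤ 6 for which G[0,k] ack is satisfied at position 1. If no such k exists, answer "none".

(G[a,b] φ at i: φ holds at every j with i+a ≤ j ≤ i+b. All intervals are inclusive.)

ack must hold from j=1 onward; find where it first fails.
  j=1: holds
  j=2: holds
  j=3: holds
  j=4: fails
Holds on [1,3], so largest k = 2.

2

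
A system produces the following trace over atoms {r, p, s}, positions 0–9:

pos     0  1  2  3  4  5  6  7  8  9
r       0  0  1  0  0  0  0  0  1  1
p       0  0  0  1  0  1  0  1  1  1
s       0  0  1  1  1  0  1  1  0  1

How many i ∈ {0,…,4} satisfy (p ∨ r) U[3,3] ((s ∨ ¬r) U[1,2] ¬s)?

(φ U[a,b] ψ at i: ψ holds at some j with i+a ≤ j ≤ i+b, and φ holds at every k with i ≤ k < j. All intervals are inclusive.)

Evaluate at each i in [0,4]:
  i=0: ✗ (lhs fails at k=0 before rhs at j=3)
  i=1: ✗ (lhs fails at k=1 before rhs at j=4)
  i=2: ✗ (no rhs in [5,5])
  i=3: ✗ (lhs fails at k=4 before rhs at j=6)
  i=4: ✗ (lhs fails at k=4 before rhs at j=7)
Positions where it holds: {} → 0.

0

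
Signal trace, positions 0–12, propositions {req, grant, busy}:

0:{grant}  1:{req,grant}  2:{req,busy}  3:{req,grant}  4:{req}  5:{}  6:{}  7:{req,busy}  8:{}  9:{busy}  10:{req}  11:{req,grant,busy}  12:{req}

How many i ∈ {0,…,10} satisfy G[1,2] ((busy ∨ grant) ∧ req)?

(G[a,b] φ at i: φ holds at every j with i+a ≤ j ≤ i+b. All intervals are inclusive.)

Evaluate at each i in [0,10]:
  i=0: ✓ (all of [1,2])
  i=1: ✓ (all of [2,3])
  i=2: ✗ (fails at j=4)
  i=3: ✗ (fails at j=4)
  i=4: ✗ (fails at j=5)
  i=5: ✗ (fails at j=6)
  i=6: ✗ (fails at j=8)
  i=7: ✗ (fails at j=8)
  i=8: ✗ (fails at j=9)
  i=9: ✗ (fails at j=10)
  i=10: ✗ (fails at j=12)
Positions where it holds: {0, 1} → 2.

2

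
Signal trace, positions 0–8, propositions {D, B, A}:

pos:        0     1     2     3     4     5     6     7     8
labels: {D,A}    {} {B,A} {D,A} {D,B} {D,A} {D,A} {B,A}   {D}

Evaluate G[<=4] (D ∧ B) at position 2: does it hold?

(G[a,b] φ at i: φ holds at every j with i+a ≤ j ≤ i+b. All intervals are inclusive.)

Check (D ∧ B) at every j in [2,6]:
  j=2: false
  j=3: false
  j=4: true
  j=5: false
  j=6: false
Fails at j=2 → formula fails.

No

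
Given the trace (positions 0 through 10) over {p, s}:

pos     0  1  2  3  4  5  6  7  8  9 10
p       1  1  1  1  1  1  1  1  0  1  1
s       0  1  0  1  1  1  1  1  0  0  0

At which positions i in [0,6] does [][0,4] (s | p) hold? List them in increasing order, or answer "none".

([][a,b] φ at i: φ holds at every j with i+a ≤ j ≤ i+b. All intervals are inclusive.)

0, 1, 2, 3

Evaluate at each i in [0,6]:
  i=0: ✓ (all of [0,4])
  i=1: ✓ (all of [1,5])
  i=2: ✓ (all of [2,6])
  i=3: ✓ (all of [3,7])
  i=4: ✗ (fails at j=8)
  i=5: ✗ (fails at j=8)
  i=6: ✗ (fails at j=8)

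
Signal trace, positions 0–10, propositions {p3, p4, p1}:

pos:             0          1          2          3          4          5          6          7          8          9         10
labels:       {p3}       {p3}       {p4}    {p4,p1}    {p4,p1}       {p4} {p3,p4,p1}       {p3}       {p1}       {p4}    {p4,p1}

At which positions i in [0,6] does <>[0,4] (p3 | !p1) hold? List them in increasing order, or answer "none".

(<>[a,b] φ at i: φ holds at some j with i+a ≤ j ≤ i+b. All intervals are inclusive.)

0, 1, 2, 3, 4, 5, 6

Evaluate at each i in [0,6]:
  i=0: ✓ (witness j=0)
  i=1: ✓ (witness j=1)
  i=2: ✓ (witness j=2)
  i=3: ✓ (witness j=5)
  i=4: ✓ (witness j=5)
  i=5: ✓ (witness j=5)
  i=6: ✓ (witness j=6)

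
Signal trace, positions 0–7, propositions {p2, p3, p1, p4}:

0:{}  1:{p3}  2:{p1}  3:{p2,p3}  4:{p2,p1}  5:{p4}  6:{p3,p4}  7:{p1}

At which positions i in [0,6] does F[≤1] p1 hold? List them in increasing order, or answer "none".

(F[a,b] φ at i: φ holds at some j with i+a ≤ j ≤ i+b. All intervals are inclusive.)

Evaluate at each i in [0,6]:
  i=0: ✗ (none in [0,1])
  i=1: ✓ (witness j=2)
  i=2: ✓ (witness j=2)
  i=3: ✓ (witness j=4)
  i=4: ✓ (witness j=4)
  i=5: ✗ (none in [5,6])
  i=6: ✓ (witness j=7)

1, 2, 3, 4, 6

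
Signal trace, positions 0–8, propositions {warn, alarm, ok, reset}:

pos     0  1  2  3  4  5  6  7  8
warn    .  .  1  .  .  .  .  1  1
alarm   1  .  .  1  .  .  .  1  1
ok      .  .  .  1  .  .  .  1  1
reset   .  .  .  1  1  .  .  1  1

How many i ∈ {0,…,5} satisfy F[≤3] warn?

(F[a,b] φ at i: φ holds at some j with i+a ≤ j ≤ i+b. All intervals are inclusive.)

5

Evaluate at each i in [0,5]:
  i=0: ✓ (witness j=2)
  i=1: ✓ (witness j=2)
  i=2: ✓ (witness j=2)
  i=3: ✗ (none in [3,6])
  i=4: ✓ (witness j=7)
  i=5: ✓ (witness j=7)
Positions where it holds: {0, 1, 2, 4, 5} → 5.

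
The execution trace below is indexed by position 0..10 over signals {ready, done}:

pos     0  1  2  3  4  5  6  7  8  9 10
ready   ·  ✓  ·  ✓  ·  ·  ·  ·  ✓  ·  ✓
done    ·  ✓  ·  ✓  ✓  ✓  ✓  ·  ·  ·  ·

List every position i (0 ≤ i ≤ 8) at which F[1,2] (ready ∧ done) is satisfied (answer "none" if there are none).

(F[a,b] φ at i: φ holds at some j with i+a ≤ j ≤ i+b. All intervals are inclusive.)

0, 1, 2

Evaluate at each i in [0,8]:
  i=0: ✓ (witness j=1)
  i=1: ✓ (witness j=3)
  i=2: ✓ (witness j=3)
  i=3: ✗ (none in [4,5])
  i=4: ✗ (none in [5,6])
  i=5: ✗ (none in [6,7])
  i=6: ✗ (none in [7,8])
  i=7: ✗ (none in [8,9])
  i=8: ✗ (none in [9,10])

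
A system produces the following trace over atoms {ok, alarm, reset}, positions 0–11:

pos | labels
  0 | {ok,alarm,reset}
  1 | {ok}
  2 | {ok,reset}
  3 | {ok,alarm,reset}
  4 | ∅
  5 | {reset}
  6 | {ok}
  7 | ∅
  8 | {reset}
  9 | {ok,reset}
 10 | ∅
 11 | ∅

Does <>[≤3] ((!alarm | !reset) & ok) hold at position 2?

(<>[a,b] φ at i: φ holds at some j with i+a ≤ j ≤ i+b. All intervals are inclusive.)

Holds

Check ((!alarm | !reset) & ok) at each j in [2,5]:
  j=2: true
  j=3: false
  j=4: false
  j=5: false
Found at j=2 → formula holds.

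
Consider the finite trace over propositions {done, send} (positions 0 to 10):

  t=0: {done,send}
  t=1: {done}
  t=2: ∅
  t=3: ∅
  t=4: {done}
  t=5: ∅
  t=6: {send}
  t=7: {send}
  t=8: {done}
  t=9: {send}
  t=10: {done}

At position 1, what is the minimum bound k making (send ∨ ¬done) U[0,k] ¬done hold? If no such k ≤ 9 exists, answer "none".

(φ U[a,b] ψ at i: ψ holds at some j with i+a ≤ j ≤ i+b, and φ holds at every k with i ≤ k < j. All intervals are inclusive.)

Need earliest j ≥ 1 with ¬done, and (send ∨ ¬done) at every k in [1,j-1].
  j=1: rhs fails.
  j=2: rhs holds but lhs fails at k=1.
  j=3: rhs holds but lhs fails at k=1.
  j=4: rhs fails.
  j=5: rhs holds but lhs fails at k=1.
  j=6: rhs holds but lhs fails at k=1.
  j=7: rhs holds but lhs fails at k=1.
  j=8: rhs fails.
  j=9: rhs holds but lhs fails at k=1.
  j=10: rhs fails.
No witness within the range → none.

none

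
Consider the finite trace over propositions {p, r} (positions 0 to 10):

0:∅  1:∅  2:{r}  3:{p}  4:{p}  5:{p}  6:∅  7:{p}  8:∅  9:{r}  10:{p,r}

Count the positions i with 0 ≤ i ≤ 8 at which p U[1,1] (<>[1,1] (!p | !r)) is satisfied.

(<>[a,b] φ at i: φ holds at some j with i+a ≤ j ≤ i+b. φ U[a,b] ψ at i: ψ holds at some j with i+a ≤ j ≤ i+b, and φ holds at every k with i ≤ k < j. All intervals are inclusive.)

Evaluate at each i in [0,8]:
  i=0: ✗ (lhs fails at k=0 before rhs at j=1)
  i=1: ✗ (lhs fails at k=1 before rhs at j=2)
  i=2: ✗ (lhs fails at k=2 before rhs at j=3)
  i=3: ✓ (rhs at j=4; lhs holds on [3,3])
  i=4: ✓ (rhs at j=5; lhs holds on [4,4])
  i=5: ✓ (rhs at j=6; lhs holds on [5,5])
  i=6: ✗ (lhs fails at k=6 before rhs at j=7)
  i=7: ✓ (rhs at j=8; lhs holds on [7,7])
  i=8: ✗ (no rhs in [9,9])
Positions where it holds: {3, 4, 5, 7} → 4.

4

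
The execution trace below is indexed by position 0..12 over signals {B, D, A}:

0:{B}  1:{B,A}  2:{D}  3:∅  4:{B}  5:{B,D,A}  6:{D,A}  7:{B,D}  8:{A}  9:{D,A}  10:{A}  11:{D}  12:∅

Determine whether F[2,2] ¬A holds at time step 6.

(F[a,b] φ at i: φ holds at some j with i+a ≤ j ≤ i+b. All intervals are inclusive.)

Check ¬A at each j in [8,8]:
  j=8: false
No position in the window satisfies it → formula fails.

Does not hold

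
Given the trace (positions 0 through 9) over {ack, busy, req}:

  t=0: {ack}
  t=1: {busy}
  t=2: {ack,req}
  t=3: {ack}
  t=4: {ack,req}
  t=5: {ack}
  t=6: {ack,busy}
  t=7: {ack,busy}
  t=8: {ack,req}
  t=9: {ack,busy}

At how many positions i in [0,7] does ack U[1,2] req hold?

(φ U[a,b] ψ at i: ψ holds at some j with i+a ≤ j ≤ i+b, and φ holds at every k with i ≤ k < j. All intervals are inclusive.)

Evaluate at each i in [0,7]:
  i=0: ✗ (lhs fails at k=1 before rhs at j=2)
  i=1: ✗ (lhs fails at k=1 before rhs at j=2)
  i=2: ✓ (rhs at j=4; lhs holds on [2,3])
  i=3: ✓ (rhs at j=4; lhs holds on [3,3])
  i=4: ✗ (no rhs in [5,6])
  i=5: ✗ (no rhs in [6,7])
  i=6: ✓ (rhs at j=8; lhs holds on [6,7])
  i=7: ✓ (rhs at j=8; lhs holds on [7,7])
Positions where it holds: {2, 3, 6, 7} → 4.

4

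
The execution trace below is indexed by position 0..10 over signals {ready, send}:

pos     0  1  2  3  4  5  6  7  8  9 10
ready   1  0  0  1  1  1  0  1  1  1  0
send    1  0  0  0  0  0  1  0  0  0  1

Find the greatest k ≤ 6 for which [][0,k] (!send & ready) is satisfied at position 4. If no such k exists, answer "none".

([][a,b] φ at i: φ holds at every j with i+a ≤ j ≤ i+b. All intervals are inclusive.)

1

(!send & ready) must hold from j=4 onward; find where it first fails.
  j=4: holds
  j=5: holds
  j=6: fails
Holds on [4,5], so largest k = 1.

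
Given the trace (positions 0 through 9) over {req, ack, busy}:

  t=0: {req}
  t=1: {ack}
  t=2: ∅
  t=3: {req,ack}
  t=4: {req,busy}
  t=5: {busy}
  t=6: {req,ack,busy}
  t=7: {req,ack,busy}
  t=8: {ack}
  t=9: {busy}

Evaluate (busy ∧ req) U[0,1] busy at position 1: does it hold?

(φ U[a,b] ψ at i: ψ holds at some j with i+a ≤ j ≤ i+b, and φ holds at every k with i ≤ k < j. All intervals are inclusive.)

Need some j in [1,2] with busy, and (busy ∧ req) at every k in [1,j-1].
  j=1: busy false.
  j=2: busy false.
No j in the window works → until fails.

False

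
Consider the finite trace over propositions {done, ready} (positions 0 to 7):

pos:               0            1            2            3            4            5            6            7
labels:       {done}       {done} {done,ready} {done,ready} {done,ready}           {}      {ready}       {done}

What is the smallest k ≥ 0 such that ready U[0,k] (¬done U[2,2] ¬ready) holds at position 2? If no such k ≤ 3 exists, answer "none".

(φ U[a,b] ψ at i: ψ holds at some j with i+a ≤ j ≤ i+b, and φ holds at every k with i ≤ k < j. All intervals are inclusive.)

3

Need earliest j ≥ 2 with (¬done U[2,2] ¬ready), and ready at every k in [2,j-1].
  j=2: rhs fails.
  j=3: rhs fails.
  j=4: rhs fails.
  j=5: rhs holds; lhs holds on [2,4]. k = 3.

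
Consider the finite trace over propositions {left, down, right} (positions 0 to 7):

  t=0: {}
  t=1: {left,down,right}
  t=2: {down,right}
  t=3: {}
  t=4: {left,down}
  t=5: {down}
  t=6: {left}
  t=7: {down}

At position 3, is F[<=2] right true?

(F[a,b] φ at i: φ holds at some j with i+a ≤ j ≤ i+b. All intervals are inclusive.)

No

Check right at each j in [3,5]:
  j=3: false
  j=4: false
  j=5: false
No position in the window satisfies it → formula fails.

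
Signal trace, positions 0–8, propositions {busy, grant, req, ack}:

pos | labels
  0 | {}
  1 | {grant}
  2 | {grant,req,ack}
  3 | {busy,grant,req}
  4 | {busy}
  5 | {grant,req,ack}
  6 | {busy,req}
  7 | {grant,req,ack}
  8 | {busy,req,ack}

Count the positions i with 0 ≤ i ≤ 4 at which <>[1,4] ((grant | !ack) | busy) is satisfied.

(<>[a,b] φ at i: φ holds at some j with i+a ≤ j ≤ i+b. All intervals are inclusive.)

Evaluate at each i in [0,4]:
  i=0: ✓ (witness j=1)
  i=1: ✓ (witness j=2)
  i=2: ✓ (witness j=3)
  i=3: ✓ (witness j=4)
  i=4: ✓ (witness j=5)
Positions where it holds: {0, 1, 2, 3, 4} → 5.

5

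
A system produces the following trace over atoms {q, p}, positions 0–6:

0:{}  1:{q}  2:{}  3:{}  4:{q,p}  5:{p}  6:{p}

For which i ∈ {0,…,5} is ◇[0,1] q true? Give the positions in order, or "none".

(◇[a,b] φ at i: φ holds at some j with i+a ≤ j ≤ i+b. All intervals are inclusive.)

0, 1, 3, 4

Evaluate at each i in [0,5]:
  i=0: ✓ (witness j=1)
  i=1: ✓ (witness j=1)
  i=2: ✗ (none in [2,3])
  i=3: ✓ (witness j=4)
  i=4: ✓ (witness j=4)
  i=5: ✗ (none in [5,6])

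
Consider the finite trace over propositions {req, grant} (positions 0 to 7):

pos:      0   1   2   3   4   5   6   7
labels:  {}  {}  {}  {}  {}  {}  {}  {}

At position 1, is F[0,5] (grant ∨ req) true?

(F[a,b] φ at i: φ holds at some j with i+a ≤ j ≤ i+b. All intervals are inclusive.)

False

Check (grant ∨ req) at each j in [1,6]:
  j=1: false
  j=2: false
  j=3: false
  j=4: false
  j=5: false
  j=6: false
No position in the window satisfies it → formula fails.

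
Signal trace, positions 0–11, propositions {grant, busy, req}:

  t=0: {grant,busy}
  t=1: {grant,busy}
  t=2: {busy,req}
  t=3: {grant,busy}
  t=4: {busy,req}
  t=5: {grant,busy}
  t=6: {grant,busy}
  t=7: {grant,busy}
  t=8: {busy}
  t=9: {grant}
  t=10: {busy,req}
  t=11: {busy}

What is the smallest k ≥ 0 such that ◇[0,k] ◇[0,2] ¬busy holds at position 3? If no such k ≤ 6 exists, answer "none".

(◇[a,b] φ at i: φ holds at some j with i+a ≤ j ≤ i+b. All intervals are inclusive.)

4

Scan j = 3,4,… for ◇[0,2] ¬busy:
  j=3: fails
  j=4: fails
  j=5: fails
  j=6: fails
  j=7: holds
First hit at j=7, so smallest k = 7-3 = 4.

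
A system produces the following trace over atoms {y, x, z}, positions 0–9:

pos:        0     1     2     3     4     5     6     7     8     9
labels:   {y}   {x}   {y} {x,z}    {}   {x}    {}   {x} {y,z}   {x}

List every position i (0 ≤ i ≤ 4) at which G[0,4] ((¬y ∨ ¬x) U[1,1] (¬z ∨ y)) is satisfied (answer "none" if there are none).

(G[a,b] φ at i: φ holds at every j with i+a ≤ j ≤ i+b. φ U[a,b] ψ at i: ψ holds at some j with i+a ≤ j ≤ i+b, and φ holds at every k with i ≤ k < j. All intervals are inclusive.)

3, 4

Evaluate at each i in [0,4]:
  i=0: ✗ (fails at j=2)
  i=1: ✗ (fails at j=2)
  i=2: ✗ (fails at j=2)
  i=3: ✓ (all of [3,7])
  i=4: ✓ (all of [4,8])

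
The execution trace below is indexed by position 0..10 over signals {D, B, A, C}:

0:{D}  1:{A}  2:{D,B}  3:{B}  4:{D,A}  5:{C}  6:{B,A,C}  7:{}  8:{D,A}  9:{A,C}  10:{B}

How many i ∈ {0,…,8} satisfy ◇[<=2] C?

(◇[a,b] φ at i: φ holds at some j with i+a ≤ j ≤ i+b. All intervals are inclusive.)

Evaluate at each i in [0,8]:
  i=0: ✗ (none in [0,2])
  i=1: ✗ (none in [1,3])
  i=2: ✗ (none in [2,4])
  i=3: ✓ (witness j=5)
  i=4: ✓ (witness j=5)
  i=5: ✓ (witness j=5)
  i=6: ✓ (witness j=6)
  i=7: ✓ (witness j=9)
  i=8: ✓ (witness j=9)
Positions where it holds: {3, 4, 5, 6, 7, 8} → 6.

6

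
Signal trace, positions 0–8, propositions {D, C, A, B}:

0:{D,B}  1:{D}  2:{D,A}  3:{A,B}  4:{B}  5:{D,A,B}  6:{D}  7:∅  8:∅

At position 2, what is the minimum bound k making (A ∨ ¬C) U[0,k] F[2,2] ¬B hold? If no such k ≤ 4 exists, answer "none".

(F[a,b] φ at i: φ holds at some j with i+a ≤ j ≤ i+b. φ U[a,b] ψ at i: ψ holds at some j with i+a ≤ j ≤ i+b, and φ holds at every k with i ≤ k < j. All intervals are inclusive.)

2

Need earliest j ≥ 2 with F[2,2] ¬B, and (A ∨ ¬C) at every k in [2,j-1].
  j=2: rhs fails.
  j=3: rhs fails.
  j=4: rhs holds; lhs holds on [2,3]. k = 2.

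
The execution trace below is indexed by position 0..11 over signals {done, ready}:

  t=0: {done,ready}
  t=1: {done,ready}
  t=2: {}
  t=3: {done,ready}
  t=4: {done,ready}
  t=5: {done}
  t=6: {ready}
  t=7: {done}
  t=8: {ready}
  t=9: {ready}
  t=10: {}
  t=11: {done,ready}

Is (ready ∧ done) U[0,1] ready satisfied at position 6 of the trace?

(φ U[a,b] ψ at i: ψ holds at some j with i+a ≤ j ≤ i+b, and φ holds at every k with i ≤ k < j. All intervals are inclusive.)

Need some j in [6,7] with ready, and (ready ∧ done) at every k in [6,j-1].
  j=6: ready holds; no prefix to check → satisfied.

True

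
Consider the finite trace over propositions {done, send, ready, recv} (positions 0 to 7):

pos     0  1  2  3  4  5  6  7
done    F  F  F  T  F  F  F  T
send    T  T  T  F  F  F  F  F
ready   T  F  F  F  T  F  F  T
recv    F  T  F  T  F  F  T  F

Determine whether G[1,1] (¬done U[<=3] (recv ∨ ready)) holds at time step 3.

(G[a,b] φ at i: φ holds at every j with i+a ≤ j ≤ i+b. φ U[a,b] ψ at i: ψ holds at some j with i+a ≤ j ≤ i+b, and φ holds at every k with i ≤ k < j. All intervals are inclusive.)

True

Check (¬done U[<=3] (recv ∨ ready)) at every j in [4,4]:
  j=4: holds
All positions satisfy it → formula holds.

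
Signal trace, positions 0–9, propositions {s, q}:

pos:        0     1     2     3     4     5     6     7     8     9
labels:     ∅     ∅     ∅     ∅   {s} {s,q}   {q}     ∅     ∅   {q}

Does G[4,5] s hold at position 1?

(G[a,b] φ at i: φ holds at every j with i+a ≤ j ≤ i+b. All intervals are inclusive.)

Check s at every j in [5,6]:
  j=5: true
  j=6: false
Fails at j=6 → formula fails.

No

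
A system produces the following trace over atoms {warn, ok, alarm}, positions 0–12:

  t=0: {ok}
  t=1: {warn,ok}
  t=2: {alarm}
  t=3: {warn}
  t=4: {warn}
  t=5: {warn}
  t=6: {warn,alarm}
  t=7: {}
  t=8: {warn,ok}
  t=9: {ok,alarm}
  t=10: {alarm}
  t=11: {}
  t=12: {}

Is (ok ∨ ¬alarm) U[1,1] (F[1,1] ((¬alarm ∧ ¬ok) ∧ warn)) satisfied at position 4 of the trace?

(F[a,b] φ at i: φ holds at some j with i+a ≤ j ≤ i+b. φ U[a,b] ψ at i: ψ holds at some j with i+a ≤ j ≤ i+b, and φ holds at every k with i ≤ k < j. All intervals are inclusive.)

Does not hold

Need some j in [5,5] with F[1,1] ((¬alarm ∧ ¬ok) ∧ warn), and (ok ∨ ¬alarm) at every k in [4,j-1].
  j=5: F[1,1] ((¬alarm ∧ ¬ok) ∧ warn) — fails (none in [6,6]).
No j in the window works → until fails.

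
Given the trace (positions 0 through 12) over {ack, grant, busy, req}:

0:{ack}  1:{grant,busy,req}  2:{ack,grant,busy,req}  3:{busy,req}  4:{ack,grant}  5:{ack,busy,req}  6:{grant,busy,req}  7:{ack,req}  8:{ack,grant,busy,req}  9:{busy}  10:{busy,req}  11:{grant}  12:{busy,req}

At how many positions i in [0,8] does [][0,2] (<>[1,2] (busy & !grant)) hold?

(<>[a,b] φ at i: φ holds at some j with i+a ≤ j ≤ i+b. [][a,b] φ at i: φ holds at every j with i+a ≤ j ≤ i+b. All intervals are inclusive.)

Evaluate at each i in [0,8]:
  i=0: ✗ (fails at j=0)
  i=1: ✓ (all of [1,3])
  i=2: ✓ (all of [2,4])
  i=3: ✗ (fails at j=5)
  i=4: ✗ (fails at j=5)
  i=5: ✗ (fails at j=5)
  i=6: ✗ (fails at j=6)
  i=7: ✓ (all of [7,9])
  i=8: ✓ (all of [8,10])
Positions where it holds: {1, 2, 7, 8} → 4.

4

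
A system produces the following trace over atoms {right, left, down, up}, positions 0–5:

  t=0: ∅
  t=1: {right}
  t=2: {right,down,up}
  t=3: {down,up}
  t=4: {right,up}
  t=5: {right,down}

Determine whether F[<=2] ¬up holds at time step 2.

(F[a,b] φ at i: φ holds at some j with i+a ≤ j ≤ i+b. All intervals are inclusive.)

Check ¬up at each j in [2,4]:
  j=2: false
  j=3: false
  j=4: false
No position in the window satisfies it → formula fails.

Does not hold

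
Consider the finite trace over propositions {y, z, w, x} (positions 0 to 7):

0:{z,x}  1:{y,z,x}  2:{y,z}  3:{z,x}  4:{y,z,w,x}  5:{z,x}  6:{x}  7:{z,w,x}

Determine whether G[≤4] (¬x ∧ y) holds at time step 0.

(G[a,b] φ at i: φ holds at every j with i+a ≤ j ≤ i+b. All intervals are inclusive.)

Does not hold

Check (¬x ∧ y) at every j in [0,4]:
  j=0: false
  j=1: false
  j=2: true
  j=3: false
  j=4: false
Fails at j=0 → formula fails.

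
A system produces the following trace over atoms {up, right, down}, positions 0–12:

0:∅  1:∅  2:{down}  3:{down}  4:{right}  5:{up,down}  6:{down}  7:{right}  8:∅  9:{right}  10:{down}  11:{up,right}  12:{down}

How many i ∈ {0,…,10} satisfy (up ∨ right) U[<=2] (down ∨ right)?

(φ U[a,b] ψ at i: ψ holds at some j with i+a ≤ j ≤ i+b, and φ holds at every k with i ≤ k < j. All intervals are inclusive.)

Evaluate at each i in [0,10]:
  i=0: ✗ (lhs fails at k=0 before rhs at j=2)
  i=1: ✗ (lhs fails at k=1 before rhs at j=2)
  i=2: ✓ (rhs at j=2)
  i=3: ✓ (rhs at j=3)
  i=4: ✓ (rhs at j=4)
  i=5: ✓ (rhs at j=5)
  i=6: ✓ (rhs at j=6)
  i=7: ✓ (rhs at j=7)
  i=8: ✗ (lhs fails at k=8 before rhs at j=9)
  i=9: ✓ (rhs at j=9)
  i=10: ✓ (rhs at j=10)
Positions where it holds: {2, 3, 4, 5, 6, 7, 9, 10} → 8.

8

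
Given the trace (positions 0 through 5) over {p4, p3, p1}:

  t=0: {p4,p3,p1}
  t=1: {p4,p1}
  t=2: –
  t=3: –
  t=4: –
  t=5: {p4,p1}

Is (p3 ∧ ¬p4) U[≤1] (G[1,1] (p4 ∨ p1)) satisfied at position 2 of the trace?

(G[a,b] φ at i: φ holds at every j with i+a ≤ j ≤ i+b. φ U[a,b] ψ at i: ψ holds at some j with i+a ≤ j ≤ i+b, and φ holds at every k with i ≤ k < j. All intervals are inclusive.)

Does not hold

Need some j in [2,3] with G[1,1] (p4 ∨ p1), and (p3 ∧ ¬p4) at every k in [2,j-1].
  j=2: G[1,1] (p4 ∨ p1) — fails at 3.
  j=3: G[1,1] (p4 ∨ p1) — fails at 4.
No j in the window works → until fails.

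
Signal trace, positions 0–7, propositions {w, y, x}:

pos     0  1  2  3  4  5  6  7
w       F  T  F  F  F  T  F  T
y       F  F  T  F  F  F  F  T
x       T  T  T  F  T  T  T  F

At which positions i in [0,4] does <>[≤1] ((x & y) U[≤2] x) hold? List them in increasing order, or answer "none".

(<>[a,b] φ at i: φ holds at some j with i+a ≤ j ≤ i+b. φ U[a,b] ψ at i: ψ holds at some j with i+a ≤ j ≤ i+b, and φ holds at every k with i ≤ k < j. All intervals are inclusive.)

Evaluate at each i in [0,4]:
  i=0: ✓ (witness j=0)
  i=1: ✓ (witness j=1)
  i=2: ✓ (witness j=2)
  i=3: ✓ (witness j=4)
  i=4: ✓ (witness j=4)

0, 1, 2, 3, 4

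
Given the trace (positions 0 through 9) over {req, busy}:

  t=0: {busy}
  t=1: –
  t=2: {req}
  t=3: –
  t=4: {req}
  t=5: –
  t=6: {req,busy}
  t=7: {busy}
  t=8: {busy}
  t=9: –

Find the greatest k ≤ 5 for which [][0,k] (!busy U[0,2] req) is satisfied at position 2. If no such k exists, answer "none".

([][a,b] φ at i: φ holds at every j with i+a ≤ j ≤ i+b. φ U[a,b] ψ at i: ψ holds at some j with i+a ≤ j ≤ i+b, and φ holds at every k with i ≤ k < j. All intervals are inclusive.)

4

(!busy U[0,2] req) must hold from j=2 onward; find where it first fails.
  j=2: holds
  j=3: holds
  j=4: holds
  j=5: holds
  j=6: holds
  j=7: fails
Holds on [2,6], so largest k = 4.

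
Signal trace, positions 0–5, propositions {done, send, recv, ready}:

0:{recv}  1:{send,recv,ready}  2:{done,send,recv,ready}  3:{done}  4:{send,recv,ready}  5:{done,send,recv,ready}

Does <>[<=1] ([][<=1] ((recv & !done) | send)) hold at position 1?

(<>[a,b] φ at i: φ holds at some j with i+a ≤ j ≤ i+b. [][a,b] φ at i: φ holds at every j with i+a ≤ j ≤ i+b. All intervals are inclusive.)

Holds

Check [][<=1] ((recv & !done) | send) at each j in [1,2]:
  j=1: holds on [1,2]
  j=2: fails at 3
Found at j=1 → formula holds.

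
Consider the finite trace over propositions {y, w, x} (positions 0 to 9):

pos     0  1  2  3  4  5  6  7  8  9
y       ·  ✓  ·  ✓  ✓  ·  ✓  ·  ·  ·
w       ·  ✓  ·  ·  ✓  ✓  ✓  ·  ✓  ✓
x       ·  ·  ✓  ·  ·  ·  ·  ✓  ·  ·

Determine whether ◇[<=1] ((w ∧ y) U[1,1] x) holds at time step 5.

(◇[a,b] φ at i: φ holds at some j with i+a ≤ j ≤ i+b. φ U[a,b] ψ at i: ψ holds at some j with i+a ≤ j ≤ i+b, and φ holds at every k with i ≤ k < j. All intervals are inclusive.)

Check ((w ∧ y) U[1,1] x) at each j in [5,6]:
  j=5: fails
  j=6: holds
Found at j=6 → formula holds.

True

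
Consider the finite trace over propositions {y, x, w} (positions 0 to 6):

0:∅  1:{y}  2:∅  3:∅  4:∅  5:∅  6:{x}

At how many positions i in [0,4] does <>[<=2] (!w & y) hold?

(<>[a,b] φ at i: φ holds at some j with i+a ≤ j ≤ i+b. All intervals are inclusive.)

Evaluate at each i in [0,4]:
  i=0: ✓ (witness j=1)
  i=1: ✓ (witness j=1)
  i=2: ✗ (none in [2,4])
  i=3: ✗ (none in [3,5])
  i=4: ✗ (none in [4,6])
Positions where it holds: {0, 1} → 2.

2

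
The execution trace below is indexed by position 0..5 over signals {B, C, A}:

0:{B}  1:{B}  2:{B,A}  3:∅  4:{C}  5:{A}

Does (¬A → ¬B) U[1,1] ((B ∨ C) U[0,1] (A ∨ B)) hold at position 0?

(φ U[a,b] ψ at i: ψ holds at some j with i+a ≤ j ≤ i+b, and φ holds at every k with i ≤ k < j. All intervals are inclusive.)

No

Need some j in [1,1] with ((B ∨ C) U[0,1] (A ∨ B)), and (¬A → ¬B) at every k in [0,j-1].
  j=1: ((B ∨ C) U[0,1] (A ∨ B)) holds, but (¬A → ¬B) fails at k=0 → not this j.
No j in the window works → until fails.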